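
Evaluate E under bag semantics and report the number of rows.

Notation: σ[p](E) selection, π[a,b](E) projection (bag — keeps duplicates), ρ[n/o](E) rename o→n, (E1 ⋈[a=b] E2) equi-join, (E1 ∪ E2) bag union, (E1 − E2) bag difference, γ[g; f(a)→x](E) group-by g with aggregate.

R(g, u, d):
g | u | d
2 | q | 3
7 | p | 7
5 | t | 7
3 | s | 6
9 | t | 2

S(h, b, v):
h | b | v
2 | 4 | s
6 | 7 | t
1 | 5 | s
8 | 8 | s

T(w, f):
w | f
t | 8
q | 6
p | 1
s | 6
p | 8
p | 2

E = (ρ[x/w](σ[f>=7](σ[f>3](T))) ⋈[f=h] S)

Subexpression sizes:
  T → 6
  σ[f>3](T) → 4
  σ[f>=7](σ[f>3](T)) → 2
  ρ[x/w](σ[f>=7](σ[f>3](T))) → 2
  S → 4
  (ρ[x/w](σ[f>=7](σ[f>3](T))) ⋈[f=h] S) → 2

|E| = 2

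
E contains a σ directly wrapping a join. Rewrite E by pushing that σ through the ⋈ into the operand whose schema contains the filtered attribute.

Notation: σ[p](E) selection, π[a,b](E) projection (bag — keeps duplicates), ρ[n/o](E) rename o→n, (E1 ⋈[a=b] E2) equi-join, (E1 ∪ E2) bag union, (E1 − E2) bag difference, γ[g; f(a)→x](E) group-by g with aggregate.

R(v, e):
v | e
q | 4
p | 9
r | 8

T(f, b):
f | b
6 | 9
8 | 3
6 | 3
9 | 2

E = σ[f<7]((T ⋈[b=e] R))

σ filters on f, owned by the left side.
E' = (σ[f<7](T) ⋈[b=e] R)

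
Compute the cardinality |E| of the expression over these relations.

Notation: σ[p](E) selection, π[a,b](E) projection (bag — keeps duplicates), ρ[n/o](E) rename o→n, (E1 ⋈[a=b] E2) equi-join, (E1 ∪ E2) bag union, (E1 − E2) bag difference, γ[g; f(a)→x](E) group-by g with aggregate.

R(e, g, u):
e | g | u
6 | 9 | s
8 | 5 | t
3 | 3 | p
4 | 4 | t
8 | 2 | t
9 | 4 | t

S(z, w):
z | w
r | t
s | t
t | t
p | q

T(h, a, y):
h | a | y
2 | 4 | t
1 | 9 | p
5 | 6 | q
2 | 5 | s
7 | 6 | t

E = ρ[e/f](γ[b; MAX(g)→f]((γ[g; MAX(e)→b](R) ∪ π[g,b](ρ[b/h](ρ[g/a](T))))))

Subexpression sizes:
  R → 6
  γ[g; MAX(e)→b](R) → 5
  T → 5
  ρ[g/a](T) → 5
  ρ[b/h](ρ[g/a](T)) → 5
  π[g,b](ρ[b/h](ρ[g/a](T))) → 5
  (γ[g; MAX(e)→b](R) ∪ π[g,b](ρ[b/h](ρ[g/a](T)))) → 10
  γ[b; MAX(g)→f]((γ[g; MAX(e)→b](R) ∪ π[g,b](ρ[b/h](ρ[g/a](T))))) → 8
  ρ[e/f](γ[b; MAX(g)→f]((γ[g; MAX(e)→b](R) ∪ π[g,b](ρ[b/h](ρ[g/a](T)))))) → 8

|E| = 8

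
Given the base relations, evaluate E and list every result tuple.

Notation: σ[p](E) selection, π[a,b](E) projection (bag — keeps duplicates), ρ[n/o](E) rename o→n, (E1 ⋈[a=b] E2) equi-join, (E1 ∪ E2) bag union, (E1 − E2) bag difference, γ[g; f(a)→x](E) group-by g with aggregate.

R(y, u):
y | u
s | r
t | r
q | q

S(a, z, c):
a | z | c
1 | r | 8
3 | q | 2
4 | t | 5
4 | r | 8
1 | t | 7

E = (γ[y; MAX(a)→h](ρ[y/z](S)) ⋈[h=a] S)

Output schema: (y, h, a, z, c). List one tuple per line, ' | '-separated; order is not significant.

Stepwise |·|:
  S → 5
  ρ[y/z](S) → 5
  γ[y; MAX(a)→h](ρ[y/z](S)) → 3
  S → 5
  (γ[y; MAX(a)→h](ρ[y/z](S)) ⋈[h=a] S) → 5

== RESULT ==
y | h | a | z | c
q | 3 | 3 | q | 2
r | 4 | 4 | r | 8
r | 4 | 4 | t | 5
t | 4 | 4 | r | 8
t | 4 | 4 | t | 5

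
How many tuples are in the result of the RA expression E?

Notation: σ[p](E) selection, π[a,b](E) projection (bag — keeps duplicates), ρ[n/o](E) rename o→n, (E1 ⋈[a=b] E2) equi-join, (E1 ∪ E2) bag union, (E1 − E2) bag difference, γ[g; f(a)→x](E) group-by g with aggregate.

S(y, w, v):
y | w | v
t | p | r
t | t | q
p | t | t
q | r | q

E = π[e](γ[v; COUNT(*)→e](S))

Per-node cardinality:
  S → 4
  γ[v; COUNT(*)→e](S) → 3
  π[e](γ[v; COUNT(*)→e](S)) → 3

|E| = 3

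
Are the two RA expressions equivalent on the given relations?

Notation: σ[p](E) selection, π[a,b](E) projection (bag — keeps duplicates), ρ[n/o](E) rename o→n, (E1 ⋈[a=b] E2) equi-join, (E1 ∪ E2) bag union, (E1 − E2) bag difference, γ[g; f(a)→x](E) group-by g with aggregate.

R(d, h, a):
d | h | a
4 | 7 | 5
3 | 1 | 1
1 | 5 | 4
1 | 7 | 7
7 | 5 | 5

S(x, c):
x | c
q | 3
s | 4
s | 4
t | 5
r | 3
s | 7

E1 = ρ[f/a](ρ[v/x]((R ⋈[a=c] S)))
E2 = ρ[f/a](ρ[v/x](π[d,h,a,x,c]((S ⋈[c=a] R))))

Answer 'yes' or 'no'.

E1 stepwise |·|:
  R → 5
  S → 6
  (R ⋈[a=c] S) → 5
  ρ[v/x]((R ⋈[a=c] S)) → 5
  ρ[f/a](ρ[v/x]((R ⋈[a=c] S))) → 5
E2 stepwise |·|:
  S → 6
  R → 5
  (S ⋈[c=a] R) → 5
  π[d,h,a,x,c]((S ⋈[c=a] R)) → 5
  ρ[v/x](π[d,h,a,x,c]((S ⋈[c=a] R))) → 5
  ρ[f/a](ρ[v/x](π[d,h,a,x,c]((S ⋈[c=a] R)))) → 5

E1 and E2 produce the same multiset:
d | h | f | v | c
1 | 5 | 4 | s | 4
1 | 5 | 4 | s | 4
1 | 7 | 7 | s | 7
4 | 7 | 5 | t | 5
7 | 5 | 5 | t | 5

yes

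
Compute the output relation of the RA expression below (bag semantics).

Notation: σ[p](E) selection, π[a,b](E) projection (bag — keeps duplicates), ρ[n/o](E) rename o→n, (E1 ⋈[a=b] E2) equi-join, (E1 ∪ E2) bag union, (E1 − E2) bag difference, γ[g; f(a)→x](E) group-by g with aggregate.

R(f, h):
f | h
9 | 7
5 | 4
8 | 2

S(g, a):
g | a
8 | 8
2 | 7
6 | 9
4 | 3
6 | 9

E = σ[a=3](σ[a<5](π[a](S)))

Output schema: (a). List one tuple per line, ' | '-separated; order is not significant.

Row counts bottom-up:
  S → 5
  π[a](S) → 5
  σ[a<5](π[a](S)) → 1
  σ[a=3](σ[a<5](π[a](S))) → 1

== RESULT ==
a
3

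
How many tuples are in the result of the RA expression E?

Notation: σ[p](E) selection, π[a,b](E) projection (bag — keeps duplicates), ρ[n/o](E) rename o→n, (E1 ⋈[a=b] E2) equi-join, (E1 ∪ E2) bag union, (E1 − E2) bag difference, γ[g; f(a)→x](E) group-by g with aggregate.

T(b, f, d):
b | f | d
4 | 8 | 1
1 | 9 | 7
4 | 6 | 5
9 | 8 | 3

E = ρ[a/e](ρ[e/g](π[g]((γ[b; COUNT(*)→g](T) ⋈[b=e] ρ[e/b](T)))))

Stepwise |·|:
  T → 4
  γ[b; COUNT(*)→g](T) → 3
  T → 4
  ρ[e/b](T) → 4
  (γ[b; COUNT(*)→g](T) ⋈[b=e] ρ[e/b](T)) → 4
  π[g]((γ[b; COUNT(*)→g](T) ⋈[b=e] ρ[e/b](T))) → 4
  ρ[e/g](π[g]((γ[b; COUNT(*)→g](T) ⋈[b=e] ρ[e/b](T)))) → 4
  ρ[a/e](ρ[e/g](π[g]((γ[b; COUNT(*)→g](T) ⋈[b=e] ρ[e/b](T))))) → 4

|E| = 4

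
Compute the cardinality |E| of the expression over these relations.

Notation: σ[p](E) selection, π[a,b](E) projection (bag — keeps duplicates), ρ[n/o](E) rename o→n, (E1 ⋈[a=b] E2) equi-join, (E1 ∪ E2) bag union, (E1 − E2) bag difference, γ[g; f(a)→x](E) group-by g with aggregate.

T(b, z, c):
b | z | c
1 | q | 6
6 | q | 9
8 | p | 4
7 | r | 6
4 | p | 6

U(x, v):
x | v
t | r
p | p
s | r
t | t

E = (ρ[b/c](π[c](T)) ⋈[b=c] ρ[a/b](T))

Row counts bottom-up:
  T → 5
  π[c](T) → 5
  ρ[b/c](π[c](T)) → 5
  T → 5
  ρ[a/b](T) → 5
  (ρ[b/c](π[c](T)) ⋈[b=c] ρ[a/b](T)) → 11

|E| = 11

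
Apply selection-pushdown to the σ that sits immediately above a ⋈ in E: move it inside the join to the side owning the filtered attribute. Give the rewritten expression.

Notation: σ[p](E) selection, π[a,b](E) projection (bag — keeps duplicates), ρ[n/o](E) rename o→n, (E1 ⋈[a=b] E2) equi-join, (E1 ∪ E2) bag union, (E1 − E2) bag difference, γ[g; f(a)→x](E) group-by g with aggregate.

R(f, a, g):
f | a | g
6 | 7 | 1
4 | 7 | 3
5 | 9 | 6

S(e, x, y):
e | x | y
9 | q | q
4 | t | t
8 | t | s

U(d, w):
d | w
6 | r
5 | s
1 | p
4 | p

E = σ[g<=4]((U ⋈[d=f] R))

σ filters on g, owned by the right side.
E' = (U ⋈[d=f] σ[g<=4](R))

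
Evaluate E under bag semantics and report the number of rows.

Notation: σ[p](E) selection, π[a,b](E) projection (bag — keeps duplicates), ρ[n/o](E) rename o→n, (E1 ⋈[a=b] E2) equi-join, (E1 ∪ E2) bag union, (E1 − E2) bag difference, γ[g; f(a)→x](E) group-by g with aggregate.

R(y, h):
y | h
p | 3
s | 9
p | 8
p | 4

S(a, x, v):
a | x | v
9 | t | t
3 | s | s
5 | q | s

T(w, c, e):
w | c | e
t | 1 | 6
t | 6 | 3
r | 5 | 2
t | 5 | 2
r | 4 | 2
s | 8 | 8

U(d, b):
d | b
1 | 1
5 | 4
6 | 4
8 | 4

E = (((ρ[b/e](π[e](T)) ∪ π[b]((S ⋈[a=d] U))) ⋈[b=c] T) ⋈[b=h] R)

Stepwise |·|:
  T → 6
  π[e](T) → 6
  ρ[b/e](π[e](T)) → 6
  S → 3
  U → 4
  (S ⋈[a=d] U) → 1
  π[b]((S ⋈[a=d] U)) → 1
  (ρ[b/e](π[e](T)) ∪ π[b]((S ⋈[a=d] U))) → 7
  T → 6
  ((ρ[b/e](π[e](T)) ∪ π[b]((S ⋈[a=d] U))) ⋈[b=c] T) → 3
  R → 4
  (((ρ[b/e](π[e](T)) ∪ π[b]((S ⋈[a=d] U))) ⋈[b=c] T) ⋈[b=h] R) → 2

|E| = 2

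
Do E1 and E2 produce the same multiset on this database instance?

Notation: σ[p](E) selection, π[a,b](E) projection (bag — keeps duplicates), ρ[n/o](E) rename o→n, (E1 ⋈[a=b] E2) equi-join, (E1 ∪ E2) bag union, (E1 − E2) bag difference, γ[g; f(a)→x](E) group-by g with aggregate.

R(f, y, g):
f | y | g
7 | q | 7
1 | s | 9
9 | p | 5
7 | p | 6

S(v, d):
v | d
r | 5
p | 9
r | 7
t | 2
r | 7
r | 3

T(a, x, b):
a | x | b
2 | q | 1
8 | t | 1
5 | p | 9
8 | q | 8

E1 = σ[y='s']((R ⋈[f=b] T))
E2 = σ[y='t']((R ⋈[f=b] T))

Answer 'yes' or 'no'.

E1 per-node cardinality:
  R → 4
  T → 4
  (R ⋈[f=b] T) → 3
  σ[y='s']((R ⋈[f=b] T)) → 2
E2 per-node cardinality:
  R → 4
  T → 4
  (R ⋈[f=b] T) → 3
  σ[y='t']((R ⋈[f=b] T)) → 0

E1 result:
f | y | g | a | x | b
1 | s | 9 | 2 | q | 1
1 | s | 9 | 8 | t | 1
E2 result:
f | y | g | a | x | b
(0 rows)
Witness: (1, 's', 9, 8, 't', 1) appears 1× in E1 but 0× in E2.

no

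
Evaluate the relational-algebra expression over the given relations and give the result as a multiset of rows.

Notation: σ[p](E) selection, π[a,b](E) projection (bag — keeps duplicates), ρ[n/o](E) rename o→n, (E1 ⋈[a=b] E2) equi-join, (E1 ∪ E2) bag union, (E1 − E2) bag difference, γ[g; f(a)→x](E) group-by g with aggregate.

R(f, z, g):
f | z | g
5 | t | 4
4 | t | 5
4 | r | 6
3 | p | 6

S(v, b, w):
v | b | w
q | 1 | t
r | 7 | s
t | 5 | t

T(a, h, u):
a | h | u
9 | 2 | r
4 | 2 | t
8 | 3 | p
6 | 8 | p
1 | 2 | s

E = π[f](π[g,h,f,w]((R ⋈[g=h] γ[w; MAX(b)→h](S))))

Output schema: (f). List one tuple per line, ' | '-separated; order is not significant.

Per-node cardinality:
  R → 4
  S → 3
  γ[w; MAX(b)→h](S) → 2
  (R ⋈[g=h] γ[w; MAX(b)→h](S)) → 1
  π[g,h,f,w]((R ⋈[g=h] γ[w; MAX(b)→h](S))) → 1
  π[f](π[g,h,f,w]((R ⋈[g=h] γ[w; MAX(b)→h](S)))) → 1

== RESULT ==
f
4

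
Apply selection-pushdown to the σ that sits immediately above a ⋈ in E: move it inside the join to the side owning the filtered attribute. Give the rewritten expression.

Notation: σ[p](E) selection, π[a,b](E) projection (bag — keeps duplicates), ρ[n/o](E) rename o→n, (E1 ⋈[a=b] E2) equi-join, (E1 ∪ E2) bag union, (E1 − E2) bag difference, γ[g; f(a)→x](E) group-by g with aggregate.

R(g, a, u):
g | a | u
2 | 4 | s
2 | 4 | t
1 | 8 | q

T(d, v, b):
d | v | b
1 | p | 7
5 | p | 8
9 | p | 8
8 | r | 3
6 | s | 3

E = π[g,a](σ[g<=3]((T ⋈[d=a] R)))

σ filters on g, owned by the right side.
E' = π[g,a]((T ⋈[d=a] σ[g<=3](R)))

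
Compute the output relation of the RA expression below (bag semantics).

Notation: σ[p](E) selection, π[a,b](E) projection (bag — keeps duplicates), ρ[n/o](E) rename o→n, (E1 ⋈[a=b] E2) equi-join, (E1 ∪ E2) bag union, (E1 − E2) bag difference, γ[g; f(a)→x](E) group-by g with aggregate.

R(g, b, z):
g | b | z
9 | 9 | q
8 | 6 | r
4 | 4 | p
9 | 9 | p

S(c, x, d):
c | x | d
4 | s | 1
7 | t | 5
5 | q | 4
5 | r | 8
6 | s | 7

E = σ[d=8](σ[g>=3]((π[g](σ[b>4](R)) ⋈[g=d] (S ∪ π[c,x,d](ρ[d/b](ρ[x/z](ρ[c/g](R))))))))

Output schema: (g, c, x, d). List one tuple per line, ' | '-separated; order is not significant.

Row counts bottom-up:
  R → 4
  σ[b>4](R) → 3
  π[g](σ[b>4](R)) → 3
  S → 5
  R → 4
  ρ[c/g](R) → 4
  ρ[x/z](ρ[c/g](R)) → 4
  ρ[d/b](ρ[x/z](ρ[c/g](R))) → 4
  π[c,x,d](ρ[d/b](ρ[x/z](ρ[c/g](R)))) → 4
  (S ∪ π[c,x,d](ρ[d/b](ρ[x/z](ρ[c/g](R))))) → 9
  (π[g](σ[b>4](R)) ⋈[g=d] (S ∪ π[c,x,d](ρ[d/b](ρ[x/z](ρ[c/g](R)))))) → 5
  σ[g>=3]((π[g](σ[b>4](R)) ⋈[g=d] (S ∪ π[c,x,d](ρ[d/b](ρ[x/z](ρ[c/g](R))))))) → 5
  σ[d=8](σ[g>=3]((π[g](σ[b>4](R)) ⋈[g=d] (S ∪ π[c,x,d](ρ[d/b](ρ[x/z](ρ[c/g](R)))))))) → 1

== RESULT ==
g | c | x | d
8 | 5 | r | 8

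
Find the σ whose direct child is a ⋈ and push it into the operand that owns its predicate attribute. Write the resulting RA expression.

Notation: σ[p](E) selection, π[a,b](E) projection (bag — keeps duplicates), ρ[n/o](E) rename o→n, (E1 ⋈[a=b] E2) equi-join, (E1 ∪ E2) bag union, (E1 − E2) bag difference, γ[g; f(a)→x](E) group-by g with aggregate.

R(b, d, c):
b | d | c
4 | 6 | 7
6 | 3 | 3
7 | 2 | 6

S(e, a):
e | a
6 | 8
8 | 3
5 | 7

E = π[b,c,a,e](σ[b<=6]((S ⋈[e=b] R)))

σ filters on b, owned by the right side.
E' = π[b,c,a,e]((S ⋈[e=b] σ[b<=6](R)))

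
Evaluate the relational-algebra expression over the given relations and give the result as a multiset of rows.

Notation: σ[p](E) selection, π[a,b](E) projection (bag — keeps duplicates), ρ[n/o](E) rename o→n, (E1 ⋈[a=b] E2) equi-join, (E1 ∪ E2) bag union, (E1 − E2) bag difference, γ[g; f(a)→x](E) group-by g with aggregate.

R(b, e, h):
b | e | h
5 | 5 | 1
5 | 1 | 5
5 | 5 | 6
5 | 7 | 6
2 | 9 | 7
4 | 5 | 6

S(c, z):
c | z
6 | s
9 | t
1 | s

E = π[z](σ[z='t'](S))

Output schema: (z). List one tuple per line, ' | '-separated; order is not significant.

Subexpression sizes:
  S → 3
  σ[z='t'](S) → 1
  π[z](σ[z='t'](S)) → 1

== RESULT ==
z
t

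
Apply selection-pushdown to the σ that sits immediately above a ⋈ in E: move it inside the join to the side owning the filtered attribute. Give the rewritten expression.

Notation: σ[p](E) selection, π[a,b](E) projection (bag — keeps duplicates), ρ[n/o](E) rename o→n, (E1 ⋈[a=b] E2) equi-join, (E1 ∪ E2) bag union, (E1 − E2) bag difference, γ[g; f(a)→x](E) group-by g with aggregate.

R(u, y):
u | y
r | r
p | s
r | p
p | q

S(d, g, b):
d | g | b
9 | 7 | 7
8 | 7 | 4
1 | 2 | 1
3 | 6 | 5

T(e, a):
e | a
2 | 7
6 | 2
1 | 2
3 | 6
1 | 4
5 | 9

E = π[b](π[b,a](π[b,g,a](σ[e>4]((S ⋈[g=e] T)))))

σ filters on e, owned by the right side.
E' = π[b](π[b,a](π[b,g,a]((S ⋈[g=e] σ[e>4](T)))))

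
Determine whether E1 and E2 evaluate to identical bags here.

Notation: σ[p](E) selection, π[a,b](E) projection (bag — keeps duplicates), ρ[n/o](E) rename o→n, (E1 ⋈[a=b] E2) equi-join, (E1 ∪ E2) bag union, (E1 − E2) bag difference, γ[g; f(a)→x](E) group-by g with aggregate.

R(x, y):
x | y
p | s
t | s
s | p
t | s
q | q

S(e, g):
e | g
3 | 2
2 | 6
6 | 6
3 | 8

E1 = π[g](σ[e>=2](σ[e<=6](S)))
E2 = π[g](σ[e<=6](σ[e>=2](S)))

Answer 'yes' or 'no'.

E1 stepwise |·|:
  S → 4
  σ[e<=6](S) → 4
  σ[e>=2](σ[e<=6](S)) → 4
  π[g](σ[e>=2](σ[e<=6](S))) → 4
E2 stepwise |·|:
  S → 4
  σ[e>=2](S) → 4
  σ[e<=6](σ[e>=2](S)) → 4
  π[g](σ[e<=6](σ[e>=2](S))) → 4

E1 and E2 produce the same multiset:
g
2
6
6
8

yes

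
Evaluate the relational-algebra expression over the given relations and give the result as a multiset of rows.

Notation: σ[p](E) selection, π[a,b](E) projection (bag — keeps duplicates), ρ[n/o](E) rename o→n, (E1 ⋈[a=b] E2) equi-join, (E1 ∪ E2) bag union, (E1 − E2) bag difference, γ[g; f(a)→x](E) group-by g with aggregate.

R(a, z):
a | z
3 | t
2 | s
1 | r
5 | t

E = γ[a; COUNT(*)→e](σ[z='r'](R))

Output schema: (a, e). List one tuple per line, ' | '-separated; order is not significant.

Per-node cardinality:
  R → 4
  σ[z='r'](R) → 1
  γ[a; COUNT(*)→e](σ[z='r'](R)) → 1

== RESULT ==
a | e
1 | 1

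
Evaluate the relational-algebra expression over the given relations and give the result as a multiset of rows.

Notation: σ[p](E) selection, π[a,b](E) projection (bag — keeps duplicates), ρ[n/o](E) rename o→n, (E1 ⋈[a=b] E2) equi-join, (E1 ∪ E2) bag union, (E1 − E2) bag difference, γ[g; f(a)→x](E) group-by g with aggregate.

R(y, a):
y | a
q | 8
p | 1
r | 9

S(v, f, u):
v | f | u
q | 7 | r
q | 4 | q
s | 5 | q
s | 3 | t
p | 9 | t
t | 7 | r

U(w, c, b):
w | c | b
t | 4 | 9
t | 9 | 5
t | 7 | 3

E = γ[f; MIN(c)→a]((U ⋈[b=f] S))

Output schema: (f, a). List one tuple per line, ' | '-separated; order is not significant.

Stepwise |·|:
  U → 3
  S → 6
  (U ⋈[b=f] S) → 3
  γ[f; MIN(c)→a]((U ⋈[b=f] S)) → 3

== RESULT ==
f | a
3 | 7
5 | 9
9 | 4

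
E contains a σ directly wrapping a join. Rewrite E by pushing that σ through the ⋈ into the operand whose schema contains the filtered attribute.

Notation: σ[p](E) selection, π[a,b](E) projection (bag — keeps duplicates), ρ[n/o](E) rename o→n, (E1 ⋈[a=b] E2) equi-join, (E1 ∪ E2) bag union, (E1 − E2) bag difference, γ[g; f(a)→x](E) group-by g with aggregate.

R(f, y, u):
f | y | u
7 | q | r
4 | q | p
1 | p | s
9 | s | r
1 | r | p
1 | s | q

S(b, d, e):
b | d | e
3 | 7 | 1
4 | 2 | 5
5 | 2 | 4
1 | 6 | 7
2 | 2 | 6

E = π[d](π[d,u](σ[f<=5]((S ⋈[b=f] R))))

σ filters on f, owned by the right side.
E' = π[d](π[d,u]((S ⋈[b=f] σ[f<=5](R))))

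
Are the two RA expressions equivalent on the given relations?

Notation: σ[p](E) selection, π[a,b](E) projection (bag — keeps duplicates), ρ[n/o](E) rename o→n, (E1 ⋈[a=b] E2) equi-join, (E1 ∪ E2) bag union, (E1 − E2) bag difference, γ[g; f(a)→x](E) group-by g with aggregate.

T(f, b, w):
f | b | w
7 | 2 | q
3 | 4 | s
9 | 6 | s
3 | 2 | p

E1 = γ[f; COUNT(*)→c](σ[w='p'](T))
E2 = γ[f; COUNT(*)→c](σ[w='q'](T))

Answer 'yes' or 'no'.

E1 per-node cardinality:
  T → 4
  σ[w='p'](T) → 1
  γ[f; COUNT(*)→c](σ[w='p'](T)) → 1
E2 per-node cardinality:
  T → 4
  σ[w='q'](T) → 1
  γ[f; COUNT(*)→c](σ[w='q'](T)) → 1

E1 result:
f | c
3 | 1
E2 result:
f | c
7 | 1
Witness: (3, 1) appears 1× in E1 but 0× in E2.

no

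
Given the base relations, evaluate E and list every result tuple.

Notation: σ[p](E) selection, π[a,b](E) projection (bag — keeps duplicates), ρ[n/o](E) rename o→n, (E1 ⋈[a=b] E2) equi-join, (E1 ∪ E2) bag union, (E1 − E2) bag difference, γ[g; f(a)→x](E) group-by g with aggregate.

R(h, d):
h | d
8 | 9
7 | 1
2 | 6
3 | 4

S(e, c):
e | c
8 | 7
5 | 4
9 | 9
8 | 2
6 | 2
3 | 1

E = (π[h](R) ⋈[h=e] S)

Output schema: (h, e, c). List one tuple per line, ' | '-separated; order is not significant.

Row counts bottom-up:
  R → 4
  π[h](R) → 4
  S → 6
  (π[h](R) ⋈[h=e] S) → 3

== RESULT ==
h | e | c
3 | 3 | 1
8 | 8 | 2
8 | 8 | 7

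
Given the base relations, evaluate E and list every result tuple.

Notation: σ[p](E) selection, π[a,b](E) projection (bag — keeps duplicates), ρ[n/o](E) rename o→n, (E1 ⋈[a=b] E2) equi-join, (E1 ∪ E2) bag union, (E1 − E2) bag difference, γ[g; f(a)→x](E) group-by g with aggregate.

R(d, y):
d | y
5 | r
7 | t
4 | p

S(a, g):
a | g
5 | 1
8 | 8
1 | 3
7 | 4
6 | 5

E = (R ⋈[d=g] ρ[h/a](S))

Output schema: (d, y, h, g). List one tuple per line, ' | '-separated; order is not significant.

Subexpression sizes:
  R → 3
  S → 5
  ρ[h/a](S) → 5
  (R ⋈[d=g] ρ[h/a](S)) → 2

== RESULT ==
d | y | h | g
4 | p | 7 | 4
5 | r | 6 | 5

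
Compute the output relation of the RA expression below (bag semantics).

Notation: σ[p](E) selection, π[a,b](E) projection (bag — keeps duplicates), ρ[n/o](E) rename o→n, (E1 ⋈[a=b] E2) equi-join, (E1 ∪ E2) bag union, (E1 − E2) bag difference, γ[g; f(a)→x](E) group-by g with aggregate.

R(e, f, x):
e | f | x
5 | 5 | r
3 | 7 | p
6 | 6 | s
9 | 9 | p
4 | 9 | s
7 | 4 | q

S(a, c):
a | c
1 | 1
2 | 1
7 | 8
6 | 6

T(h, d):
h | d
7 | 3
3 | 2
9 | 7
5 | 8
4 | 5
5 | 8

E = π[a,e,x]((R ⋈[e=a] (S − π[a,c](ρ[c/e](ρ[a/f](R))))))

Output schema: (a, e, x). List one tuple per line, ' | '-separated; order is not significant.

Subexpression sizes:
  R → 6
  S → 4
  R → 6
  ρ[a/f](R) → 6
  ρ[c/e](ρ[a/f](R)) → 6
  π[a,c](ρ[c/e](ρ[a/f](R))) → 6
  (S − π[a,c](ρ[c/e](ρ[a/f](R)))) → 3
  (R ⋈[e=a] (S − π[a,c](ρ[c/e](ρ[a/f](R))))) → 1
  π[a,e,x]((R ⋈[e=a] (S − π[a,c](ρ[c/e](ρ[a/f](R)))))) → 1

== RESULT ==
a | e | x
7 | 7 | q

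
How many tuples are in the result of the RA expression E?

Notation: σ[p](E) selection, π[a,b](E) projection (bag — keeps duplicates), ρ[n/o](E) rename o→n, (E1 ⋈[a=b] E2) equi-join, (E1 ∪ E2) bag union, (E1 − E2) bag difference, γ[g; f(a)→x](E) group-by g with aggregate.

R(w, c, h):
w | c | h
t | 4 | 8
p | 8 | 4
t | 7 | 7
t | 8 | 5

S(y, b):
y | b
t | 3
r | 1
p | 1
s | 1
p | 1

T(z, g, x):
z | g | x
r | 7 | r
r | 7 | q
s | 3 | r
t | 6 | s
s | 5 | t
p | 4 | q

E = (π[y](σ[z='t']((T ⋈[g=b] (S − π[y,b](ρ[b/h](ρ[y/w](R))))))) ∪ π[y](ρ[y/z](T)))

Subexpression sizes:
  T → 6
  S → 5
  R → 4
  ρ[y/w](R) → 4
  ρ[b/h](ρ[y/w](R)) → 4
  π[y,b](ρ[b/h](ρ[y/w](R))) → 4
  (S − π[y,b](ρ[b/h](ρ[y/w](R)))) → 5
  (T ⋈[g=b] (S − π[y,b](ρ[b/h](ρ[y/w](R))))) → 1
  σ[z='t']((T ⋈[g=b] (S − π[y,b](ρ[b/h](ρ[y/w](R)))))) → 0
  π[y](σ[z='t']((T ⋈[g=b] (S − π[y,b](ρ[b/h](ρ[y/w](R))))))) → 0
  T → 6
  ρ[y/z](T) → 6
  π[y](ρ[y/z](T)) → 6
  (π[y](σ[z='t']((T ⋈[g=b] (S − π[y,b](ρ[b/h](ρ[y/w](R))))))) ∪ π[y](ρ[y/z](T))) → 6

|E| = 6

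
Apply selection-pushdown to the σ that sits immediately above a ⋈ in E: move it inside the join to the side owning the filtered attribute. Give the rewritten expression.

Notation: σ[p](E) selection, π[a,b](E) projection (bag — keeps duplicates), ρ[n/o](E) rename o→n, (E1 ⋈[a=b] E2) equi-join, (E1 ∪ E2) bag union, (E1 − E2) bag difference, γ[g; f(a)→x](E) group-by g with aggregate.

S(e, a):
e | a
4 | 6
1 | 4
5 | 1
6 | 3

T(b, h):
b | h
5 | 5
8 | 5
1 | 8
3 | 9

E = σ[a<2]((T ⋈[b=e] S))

σ filters on a, owned by the right side.
E' = (T ⋈[b=e] σ[a<2](S))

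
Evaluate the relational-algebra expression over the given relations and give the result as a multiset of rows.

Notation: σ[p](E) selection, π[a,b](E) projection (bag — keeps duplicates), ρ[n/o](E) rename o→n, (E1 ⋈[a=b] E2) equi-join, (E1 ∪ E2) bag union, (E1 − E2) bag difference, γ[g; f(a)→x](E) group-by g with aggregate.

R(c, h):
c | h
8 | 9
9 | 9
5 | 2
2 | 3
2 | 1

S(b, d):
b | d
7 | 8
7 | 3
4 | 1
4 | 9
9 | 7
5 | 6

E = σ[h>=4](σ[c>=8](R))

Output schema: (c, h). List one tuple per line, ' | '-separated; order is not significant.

Subexpression sizes:
  R → 5
  σ[c>=8](R) → 2
  σ[h>=4](σ[c>=8](R)) → 2

== RESULT ==
c | h
8 | 9
9 | 9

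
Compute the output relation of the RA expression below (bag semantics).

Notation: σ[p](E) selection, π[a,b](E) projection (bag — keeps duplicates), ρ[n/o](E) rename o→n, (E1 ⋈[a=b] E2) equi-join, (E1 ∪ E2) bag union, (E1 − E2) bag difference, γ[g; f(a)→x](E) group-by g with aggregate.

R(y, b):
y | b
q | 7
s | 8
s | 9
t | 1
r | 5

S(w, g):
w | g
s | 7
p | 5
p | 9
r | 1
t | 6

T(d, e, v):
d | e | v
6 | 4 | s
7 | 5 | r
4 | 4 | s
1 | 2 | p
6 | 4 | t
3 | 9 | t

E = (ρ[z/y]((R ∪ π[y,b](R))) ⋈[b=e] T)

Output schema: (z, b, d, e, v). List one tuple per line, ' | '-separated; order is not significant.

Stepwise |·|:
  R → 5
  R → 5
  π[y,b](R) → 5
  (R ∪ π[y,b](R)) → 10
  ρ[z/y]((R ∪ π[y,b](R))) → 10
  T → 6
  (ρ[z/y]((R ∪ π[y,b](R))) ⋈[b=e] T) → 4

== RESULT ==
z | b | d | e | v
r | 5 | 7 | 5 | r
r | 5 | 7 | 5 | r
s | 9 | 3 | 9 | t
s | 9 | 3 | 9 | t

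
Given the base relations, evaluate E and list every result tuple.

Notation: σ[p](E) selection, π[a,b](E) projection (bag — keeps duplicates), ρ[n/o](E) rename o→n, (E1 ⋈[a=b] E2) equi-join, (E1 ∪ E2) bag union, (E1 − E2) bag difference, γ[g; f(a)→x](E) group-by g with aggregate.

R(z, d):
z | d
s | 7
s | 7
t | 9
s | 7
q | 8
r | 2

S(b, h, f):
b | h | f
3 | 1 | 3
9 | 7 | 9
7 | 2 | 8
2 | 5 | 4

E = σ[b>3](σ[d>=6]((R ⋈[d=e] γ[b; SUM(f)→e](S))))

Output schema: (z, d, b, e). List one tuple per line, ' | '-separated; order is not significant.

Row counts bottom-up:
  R → 6
  S → 4
  γ[b; SUM(f)→e](S) → 4
  (R ⋈[d=e] γ[b; SUM(f)→e](S)) → 2
  σ[d>=6]((R ⋈[d=e] γ[b; SUM(f)→e](S))) → 2
  σ[b>3](σ[d>=6]((R ⋈[d=e] γ[b; SUM(f)→e](S)))) → 2

== RESULT ==
z | d | b | e
q | 8 | 7 | 8
t | 9 | 9 | 9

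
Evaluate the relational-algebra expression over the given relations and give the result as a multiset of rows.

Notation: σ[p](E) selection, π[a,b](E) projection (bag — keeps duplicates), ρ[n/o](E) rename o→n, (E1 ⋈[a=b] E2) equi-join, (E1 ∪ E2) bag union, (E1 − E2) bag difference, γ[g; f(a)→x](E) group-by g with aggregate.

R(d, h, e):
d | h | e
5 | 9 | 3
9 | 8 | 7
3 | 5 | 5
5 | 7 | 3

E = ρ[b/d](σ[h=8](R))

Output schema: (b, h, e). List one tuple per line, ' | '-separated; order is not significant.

Row counts bottom-up:
  R → 4
  σ[h=8](R) → 1
  ρ[b/d](σ[h=8](R)) → 1

== RESULT ==
b | h | e
9 | 8 | 7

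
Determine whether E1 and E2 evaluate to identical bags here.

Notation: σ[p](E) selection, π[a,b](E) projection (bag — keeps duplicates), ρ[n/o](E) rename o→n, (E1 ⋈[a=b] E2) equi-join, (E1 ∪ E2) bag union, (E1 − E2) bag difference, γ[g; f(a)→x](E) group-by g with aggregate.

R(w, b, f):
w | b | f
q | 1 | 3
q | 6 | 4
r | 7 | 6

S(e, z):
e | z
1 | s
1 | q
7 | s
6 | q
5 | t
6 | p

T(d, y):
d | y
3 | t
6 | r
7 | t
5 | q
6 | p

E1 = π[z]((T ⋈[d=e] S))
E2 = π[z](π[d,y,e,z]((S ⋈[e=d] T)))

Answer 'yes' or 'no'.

E1 subexpression sizes:
  T → 5
  S → 6
  (T ⋈[d=e] S) → 6
  π[z]((T ⋈[d=e] S)) → 6
E2 subexpression sizes:
  S → 6
  T → 5
  (S ⋈[e=d] T) → 6
  π[d,y,e,z]((S ⋈[e=d] T)) → 6
  π[z](π[d,y,e,z]((S ⋈[e=d] T))) → 6

E1 and E2 produce the same multiset:
z
p
p
q
q
s
t

yes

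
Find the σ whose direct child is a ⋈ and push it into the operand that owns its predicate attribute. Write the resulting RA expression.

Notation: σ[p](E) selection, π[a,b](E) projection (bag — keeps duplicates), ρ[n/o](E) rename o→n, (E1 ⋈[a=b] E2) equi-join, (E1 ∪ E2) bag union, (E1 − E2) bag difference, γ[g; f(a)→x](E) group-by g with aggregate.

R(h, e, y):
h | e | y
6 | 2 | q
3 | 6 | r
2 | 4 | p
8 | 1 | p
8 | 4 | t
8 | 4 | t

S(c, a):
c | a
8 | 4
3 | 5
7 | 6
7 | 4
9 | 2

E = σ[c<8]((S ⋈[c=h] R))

σ filters on c, owned by the left side.
E' = (σ[c<8](S) ⋈[c=h] R)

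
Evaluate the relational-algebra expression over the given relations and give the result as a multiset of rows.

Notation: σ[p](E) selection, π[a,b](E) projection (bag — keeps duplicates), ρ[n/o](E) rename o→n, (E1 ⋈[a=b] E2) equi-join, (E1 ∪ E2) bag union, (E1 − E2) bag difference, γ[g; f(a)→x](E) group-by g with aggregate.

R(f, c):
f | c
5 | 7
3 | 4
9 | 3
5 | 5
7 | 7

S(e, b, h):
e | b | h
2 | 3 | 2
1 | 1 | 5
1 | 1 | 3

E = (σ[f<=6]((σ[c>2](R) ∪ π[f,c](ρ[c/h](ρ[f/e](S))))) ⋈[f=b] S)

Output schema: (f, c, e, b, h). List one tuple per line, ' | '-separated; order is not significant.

Per-node cardinality:
  R → 5
  σ[c>2](R) → 5
  S → 3
  ρ[f/e](S) → 3
  ρ[c/h](ρ[f/e](S)) → 3
  π[f,c](ρ[c/h](ρ[f/e](S))) → 3
  (σ[c>2](R) ∪ π[f,c](ρ[c/h](ρ[f/e](S)))) → 8
  σ[f<=6]((σ[c>2](R) ∪ π[f,c](ρ[c/h](ρ[f/e](S))))) → 6
  S → 3
  (σ[f<=6]((σ[c>2](R) ∪ π[f,c](ρ[c/h](ρ[f/e](S))))) ⋈[f=b] S) → 5

== RESULT ==
f | c | e | b | h
1 | 3 | 1 | 1 | 3
1 | 3 | 1 | 1 | 5
1 | 5 | 1 | 1 | 3
1 | 5 | 1 | 1 | 5
3 | 4 | 2 | 3 | 2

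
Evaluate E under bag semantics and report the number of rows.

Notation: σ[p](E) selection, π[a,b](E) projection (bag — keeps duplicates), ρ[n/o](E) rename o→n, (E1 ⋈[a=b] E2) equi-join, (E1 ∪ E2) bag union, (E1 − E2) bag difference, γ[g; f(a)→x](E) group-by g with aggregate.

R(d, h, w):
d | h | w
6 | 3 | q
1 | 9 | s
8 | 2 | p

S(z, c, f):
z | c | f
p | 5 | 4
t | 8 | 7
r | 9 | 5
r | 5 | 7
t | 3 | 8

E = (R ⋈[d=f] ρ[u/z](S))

Row counts bottom-up:
  R → 3
  S → 5
  ρ[u/z](S) → 5
  (R ⋈[d=f] ρ[u/z](S)) → 1

|E| = 1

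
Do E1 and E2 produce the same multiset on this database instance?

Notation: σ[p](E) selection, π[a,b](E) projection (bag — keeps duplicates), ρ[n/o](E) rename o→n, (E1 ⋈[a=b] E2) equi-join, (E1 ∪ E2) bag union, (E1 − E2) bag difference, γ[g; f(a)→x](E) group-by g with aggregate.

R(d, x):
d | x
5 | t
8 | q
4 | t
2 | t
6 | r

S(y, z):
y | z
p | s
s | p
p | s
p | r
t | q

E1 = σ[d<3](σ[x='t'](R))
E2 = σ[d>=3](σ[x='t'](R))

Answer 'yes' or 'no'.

E1 row counts bottom-up:
  R → 5
  σ[x='t'](R) → 3
  σ[d<3](σ[x='t'](R)) → 1
E2 row counts bottom-up:
  R → 5
  σ[x='t'](R) → 3
  σ[d>=3](σ[x='t'](R)) → 2

E1 result:
d | x
2 | t
E2 result:
d | x
4 | t
5 | t
Witness: (5, 't') appears 0× in E1 but 1× in E2.

no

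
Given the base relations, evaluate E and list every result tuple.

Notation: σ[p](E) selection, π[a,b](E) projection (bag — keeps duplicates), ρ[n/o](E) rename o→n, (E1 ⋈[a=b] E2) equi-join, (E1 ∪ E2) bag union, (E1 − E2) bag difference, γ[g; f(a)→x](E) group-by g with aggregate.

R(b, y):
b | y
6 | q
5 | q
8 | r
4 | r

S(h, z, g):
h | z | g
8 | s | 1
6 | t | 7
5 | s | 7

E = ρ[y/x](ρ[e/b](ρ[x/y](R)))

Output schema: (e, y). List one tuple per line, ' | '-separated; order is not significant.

Per-node cardinality:
  R → 4
  ρ[x/y](R) → 4
  ρ[e/b](ρ[x/y](R)) → 4
  ρ[y/x](ρ[e/b](ρ[x/y](R))) → 4

== RESULT ==
e | y
4 | r
5 | q
6 | q
8 | r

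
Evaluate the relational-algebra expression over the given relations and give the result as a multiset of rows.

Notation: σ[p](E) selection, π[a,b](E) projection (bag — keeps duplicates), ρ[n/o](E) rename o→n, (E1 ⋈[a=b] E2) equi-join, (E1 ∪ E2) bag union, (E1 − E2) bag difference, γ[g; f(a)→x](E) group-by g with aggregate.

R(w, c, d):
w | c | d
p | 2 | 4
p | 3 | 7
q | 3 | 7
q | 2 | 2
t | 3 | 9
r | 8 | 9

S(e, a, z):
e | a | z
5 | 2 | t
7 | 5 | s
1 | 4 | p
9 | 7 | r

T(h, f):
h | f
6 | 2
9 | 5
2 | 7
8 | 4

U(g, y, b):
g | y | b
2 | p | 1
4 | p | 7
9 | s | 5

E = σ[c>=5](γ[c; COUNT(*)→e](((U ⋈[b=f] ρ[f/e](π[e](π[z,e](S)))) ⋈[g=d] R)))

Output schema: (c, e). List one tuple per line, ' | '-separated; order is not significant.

Per-node cardinality:
  U → 3
  S → 4
  π[z,e](S) → 4
  π[e](π[z,e](S)) → 4
  ρ[f/e](π[e](π[z,e](S))) → 4
  (U ⋈[b=f] ρ[f/e](π[e](π[z,e](S)))) → 3
  R → 6
  ((U ⋈[b=f] ρ[f/e](π[e](π[z,e](S)))) ⋈[g=d] R) → 4
  γ[c; COUNT(*)→e](((U ⋈[b=f] ρ[f/e](π[e](π[z,e](S)))) ⋈[g=d] R)) → 3
  σ[c>=5](γ[c; COUNT(*)→e](((U ⋈[b=f] ρ[f/e](π[e](π[z,e](S)))) ⋈[g=d] R))) → 1

== RESULT ==
c | e
8 | 1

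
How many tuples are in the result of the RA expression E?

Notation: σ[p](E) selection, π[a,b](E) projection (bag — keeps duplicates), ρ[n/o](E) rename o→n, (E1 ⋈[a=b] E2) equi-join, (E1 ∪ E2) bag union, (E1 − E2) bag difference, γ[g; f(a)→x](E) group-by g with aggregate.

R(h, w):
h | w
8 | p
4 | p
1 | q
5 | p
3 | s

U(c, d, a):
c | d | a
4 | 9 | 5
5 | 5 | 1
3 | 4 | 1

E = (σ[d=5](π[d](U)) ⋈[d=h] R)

Subexpression sizes:
  U → 3
  π[d](U) → 3
  σ[d=5](π[d](U)) → 1
  R → 5
  (σ[d=5](π[d](U)) ⋈[d=h] R) → 1

|E| = 1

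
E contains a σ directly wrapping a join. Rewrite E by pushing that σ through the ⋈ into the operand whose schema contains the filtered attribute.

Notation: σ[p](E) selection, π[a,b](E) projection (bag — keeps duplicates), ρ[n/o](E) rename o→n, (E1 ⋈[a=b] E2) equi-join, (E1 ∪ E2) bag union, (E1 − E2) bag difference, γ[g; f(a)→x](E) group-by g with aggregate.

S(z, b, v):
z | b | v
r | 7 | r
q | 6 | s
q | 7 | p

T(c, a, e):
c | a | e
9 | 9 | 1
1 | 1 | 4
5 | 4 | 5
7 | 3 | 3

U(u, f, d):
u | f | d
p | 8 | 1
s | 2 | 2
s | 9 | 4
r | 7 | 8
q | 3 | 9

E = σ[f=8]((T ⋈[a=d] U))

σ filters on f, owned by the right side.
E' = (T ⋈[a=d] σ[f=8](U))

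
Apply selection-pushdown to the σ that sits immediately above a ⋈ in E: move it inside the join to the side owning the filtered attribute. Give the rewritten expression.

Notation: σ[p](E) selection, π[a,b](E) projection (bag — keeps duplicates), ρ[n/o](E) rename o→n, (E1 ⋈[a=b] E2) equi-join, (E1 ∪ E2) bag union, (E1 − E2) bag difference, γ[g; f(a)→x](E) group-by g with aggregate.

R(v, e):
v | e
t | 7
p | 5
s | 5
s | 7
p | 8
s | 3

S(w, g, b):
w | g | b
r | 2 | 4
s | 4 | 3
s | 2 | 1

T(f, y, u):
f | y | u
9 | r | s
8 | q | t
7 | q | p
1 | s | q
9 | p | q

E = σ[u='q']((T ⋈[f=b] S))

σ filters on u, owned by the left side.
E' = (σ[u='q'](T) ⋈[f=b] S)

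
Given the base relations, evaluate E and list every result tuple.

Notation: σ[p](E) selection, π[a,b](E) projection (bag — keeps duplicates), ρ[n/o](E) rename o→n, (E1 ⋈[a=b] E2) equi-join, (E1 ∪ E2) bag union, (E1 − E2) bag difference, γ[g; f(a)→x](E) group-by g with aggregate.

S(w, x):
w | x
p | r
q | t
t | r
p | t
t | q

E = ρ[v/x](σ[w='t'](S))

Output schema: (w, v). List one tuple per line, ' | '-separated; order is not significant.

Row counts bottom-up:
  S → 5
  σ[w='t'](S) → 2
  ρ[v/x](σ[w='t'](S)) → 2

== RESULT ==
w | v
t | q
t | r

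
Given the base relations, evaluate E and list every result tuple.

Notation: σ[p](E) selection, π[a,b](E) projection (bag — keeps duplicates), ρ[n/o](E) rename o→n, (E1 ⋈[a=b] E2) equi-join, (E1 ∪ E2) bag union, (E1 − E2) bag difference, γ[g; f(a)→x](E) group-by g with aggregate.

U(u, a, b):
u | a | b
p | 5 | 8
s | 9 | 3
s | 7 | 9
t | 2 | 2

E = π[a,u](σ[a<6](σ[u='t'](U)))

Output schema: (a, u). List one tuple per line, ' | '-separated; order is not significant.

Per-node cardinality:
  U → 4
  σ[u='t'](U) → 1
  σ[a<6](σ[u='t'](U)) → 1
  π[a,u](σ[a<6](σ[u='t'](U))) → 1

== RESULT ==
a | u
2 | t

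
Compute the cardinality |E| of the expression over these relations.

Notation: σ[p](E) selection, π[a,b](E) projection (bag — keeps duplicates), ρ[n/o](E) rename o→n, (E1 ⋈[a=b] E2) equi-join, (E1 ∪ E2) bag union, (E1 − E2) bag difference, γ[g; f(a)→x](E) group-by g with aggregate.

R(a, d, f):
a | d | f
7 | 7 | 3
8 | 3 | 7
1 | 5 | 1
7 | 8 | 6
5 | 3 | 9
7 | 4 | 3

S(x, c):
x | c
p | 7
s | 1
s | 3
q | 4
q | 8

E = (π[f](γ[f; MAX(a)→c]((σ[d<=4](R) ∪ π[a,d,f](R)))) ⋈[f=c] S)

Stepwise |·|:
  R → 6
  σ[d<=4](R) → 3
  R → 6
  π[a,d,f](R) → 6
  (σ[d<=4](R) ∪ π[a,d,f](R)) → 9
  γ[f; MAX(a)→c]((σ[d<=4](R) ∪ π[a,d,f](R))) → 5
  π[f](γ[f; MAX(a)→c]((σ[d<=4](R) ∪ π[a,d,f](R)))) → 5
  S → 5
  (π[f](γ[f; MAX(a)→c]((σ[d<=4](R) ∪ π[a,d,f](R)))) ⋈[f=c] S) → 3

|E| = 3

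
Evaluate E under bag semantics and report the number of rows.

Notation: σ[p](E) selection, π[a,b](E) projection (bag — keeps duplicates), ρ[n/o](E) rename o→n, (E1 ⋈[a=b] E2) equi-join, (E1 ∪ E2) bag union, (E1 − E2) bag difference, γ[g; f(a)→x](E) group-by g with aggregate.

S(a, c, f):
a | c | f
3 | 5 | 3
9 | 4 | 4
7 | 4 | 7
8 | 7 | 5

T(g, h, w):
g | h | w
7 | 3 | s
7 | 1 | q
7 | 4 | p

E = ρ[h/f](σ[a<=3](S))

Row counts bottom-up:
  S → 4
  σ[a<=3](S) → 1
  ρ[h/f](σ[a<=3](S)) → 1

|E| = 1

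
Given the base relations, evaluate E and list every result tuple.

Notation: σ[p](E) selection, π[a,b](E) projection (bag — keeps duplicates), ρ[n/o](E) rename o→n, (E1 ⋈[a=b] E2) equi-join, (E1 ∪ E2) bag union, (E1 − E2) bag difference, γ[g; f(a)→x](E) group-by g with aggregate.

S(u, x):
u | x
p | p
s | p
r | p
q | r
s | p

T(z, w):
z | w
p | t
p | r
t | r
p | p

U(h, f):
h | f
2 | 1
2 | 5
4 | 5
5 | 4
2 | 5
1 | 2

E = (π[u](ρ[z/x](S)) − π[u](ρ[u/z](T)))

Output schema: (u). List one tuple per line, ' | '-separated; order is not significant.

Per-node cardinality:
  S → 5
  ρ[z/x](S) → 5
  π[u](ρ[z/x](S)) → 5
  T → 4
  ρ[u/z](T) → 4
  π[u](ρ[u/z](T)) → 4
  (π[u](ρ[z/x](S)) − π[u](ρ[u/z](T))) → 4

== RESULT ==
u
q
r
s
s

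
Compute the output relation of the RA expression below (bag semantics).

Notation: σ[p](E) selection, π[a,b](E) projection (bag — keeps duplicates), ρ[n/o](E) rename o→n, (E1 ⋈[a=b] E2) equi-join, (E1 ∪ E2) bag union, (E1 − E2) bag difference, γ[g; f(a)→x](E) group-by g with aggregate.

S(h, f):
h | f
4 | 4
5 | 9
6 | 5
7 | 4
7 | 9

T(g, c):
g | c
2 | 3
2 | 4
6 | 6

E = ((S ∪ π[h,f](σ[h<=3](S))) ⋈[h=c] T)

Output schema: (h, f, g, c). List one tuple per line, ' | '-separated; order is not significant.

Stepwise |·|:
  S → 5
  S → 5
  σ[h<=3](S) → 0
  π[h,f](σ[h<=3](S)) → 0
  (S ∪ π[h,f](σ[h<=3](S))) → 5
  T → 3
  ((S ∪ π[h,f](σ[h<=3](S))) ⋈[h=c] T) → 2

== RESULT ==
h | f | g | c
4 | 4 | 2 | 4
6 | 5 | 6 | 6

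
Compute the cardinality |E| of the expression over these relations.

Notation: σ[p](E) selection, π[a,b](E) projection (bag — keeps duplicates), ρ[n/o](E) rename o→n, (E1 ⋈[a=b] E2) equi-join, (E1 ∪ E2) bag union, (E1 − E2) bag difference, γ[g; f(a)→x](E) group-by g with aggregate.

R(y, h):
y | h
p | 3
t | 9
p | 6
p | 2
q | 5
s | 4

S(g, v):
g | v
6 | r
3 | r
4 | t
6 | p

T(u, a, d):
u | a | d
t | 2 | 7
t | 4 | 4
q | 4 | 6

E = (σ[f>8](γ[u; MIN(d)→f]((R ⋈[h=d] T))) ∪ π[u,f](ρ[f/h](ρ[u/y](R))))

Per-node cardinality:
  R → 6
  T → 3
  (R ⋈[h=d] T) → 2
  γ[u; MIN(d)→f]((R ⋈[h=d] T)) → 2
  σ[f>8](γ[u; MIN(d)→f]((R ⋈[h=d] T))) → 0
  R → 6
  ρ[u/y](R) → 6
  ρ[f/h](ρ[u/y](R)) → 6
  π[u,f](ρ[f/h](ρ[u/y](R))) → 6
  (σ[f>8](γ[u; MIN(d)→f]((R ⋈[h=d] T))) ∪ π[u,f](ρ[f/h](ρ[u/y](R)))) → 6

|E| = 6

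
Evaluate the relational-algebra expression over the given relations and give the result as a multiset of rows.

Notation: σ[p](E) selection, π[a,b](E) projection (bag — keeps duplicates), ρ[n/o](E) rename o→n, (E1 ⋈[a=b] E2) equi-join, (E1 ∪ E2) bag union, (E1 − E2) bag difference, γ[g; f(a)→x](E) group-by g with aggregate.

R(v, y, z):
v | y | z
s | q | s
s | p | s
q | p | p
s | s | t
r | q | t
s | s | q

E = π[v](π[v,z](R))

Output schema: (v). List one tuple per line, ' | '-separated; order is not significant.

Per-node cardinality:
  R → 6
  π[v,z](R) → 6
  π[v](π[v,z](R)) → 6

== RESULT ==
v
q
r
s
s
s
s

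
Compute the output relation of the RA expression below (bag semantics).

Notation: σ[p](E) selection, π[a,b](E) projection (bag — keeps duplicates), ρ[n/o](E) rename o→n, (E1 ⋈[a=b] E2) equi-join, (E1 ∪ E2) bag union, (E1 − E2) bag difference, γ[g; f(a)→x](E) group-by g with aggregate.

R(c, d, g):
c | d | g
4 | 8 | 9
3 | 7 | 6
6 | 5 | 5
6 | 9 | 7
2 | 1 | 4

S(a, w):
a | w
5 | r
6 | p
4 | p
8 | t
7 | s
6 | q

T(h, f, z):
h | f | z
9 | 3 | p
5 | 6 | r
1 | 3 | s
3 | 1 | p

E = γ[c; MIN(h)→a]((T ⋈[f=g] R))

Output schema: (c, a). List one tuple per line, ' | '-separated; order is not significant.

Row counts bottom-up:
  T → 4
  R → 5
  (T ⋈[f=g] R) → 1
  γ[c; MIN(h)→a]((T ⋈[f=g] R)) → 1

== RESULT ==
c | a
3 | 5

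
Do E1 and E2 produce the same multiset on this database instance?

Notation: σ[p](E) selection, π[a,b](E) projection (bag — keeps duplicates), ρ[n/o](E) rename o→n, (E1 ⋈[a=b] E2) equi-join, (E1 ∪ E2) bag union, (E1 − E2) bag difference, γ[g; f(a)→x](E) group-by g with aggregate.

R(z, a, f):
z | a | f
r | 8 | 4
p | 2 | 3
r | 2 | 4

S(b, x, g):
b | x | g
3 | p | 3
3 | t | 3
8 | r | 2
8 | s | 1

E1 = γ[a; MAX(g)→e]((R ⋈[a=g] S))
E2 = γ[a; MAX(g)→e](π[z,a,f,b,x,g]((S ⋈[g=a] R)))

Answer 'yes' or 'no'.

E1 stepwise |·|:
  R → 3
  S → 4
  (R ⋈[a=g] S) → 2
  γ[a; MAX(g)→e]((R ⋈[a=g] S)) → 1
E2 stepwise |·|:
  S → 4
  R → 3
  (S ⋈[g=a] R) → 2
  π[z,a,f,b,x,g]((S ⋈[g=a] R)) → 2
  γ[a; MAX(g)→e](π[z,a,f,b,x,g]((S ⋈[g=a] R))) → 1

E1 and E2 produce the same multiset:
a | e
2 | 2

yes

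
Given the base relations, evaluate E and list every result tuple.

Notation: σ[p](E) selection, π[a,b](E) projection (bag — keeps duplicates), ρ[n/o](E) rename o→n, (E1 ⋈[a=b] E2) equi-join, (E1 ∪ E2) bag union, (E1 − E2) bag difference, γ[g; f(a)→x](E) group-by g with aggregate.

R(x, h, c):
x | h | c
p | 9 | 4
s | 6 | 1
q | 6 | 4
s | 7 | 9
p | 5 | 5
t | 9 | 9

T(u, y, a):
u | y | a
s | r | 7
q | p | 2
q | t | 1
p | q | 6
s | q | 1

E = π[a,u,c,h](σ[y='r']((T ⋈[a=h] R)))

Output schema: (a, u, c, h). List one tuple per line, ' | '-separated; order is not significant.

Stepwise |·|:
  T → 5
  R → 6
  (T ⋈[a=h] R) → 3
  σ[y='r']((T ⋈[a=h] R)) → 1
  π[a,u,c,h](σ[y='r']((T ⋈[a=h] R))) → 1

== RESULT ==
a | u | c | h
7 | s | 9 | 7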